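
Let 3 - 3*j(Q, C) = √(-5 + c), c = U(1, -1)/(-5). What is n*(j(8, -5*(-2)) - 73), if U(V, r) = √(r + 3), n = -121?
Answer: 8712 + 121*√(-125 - 5*√2)/15 ≈ 8712.0 + 92.704*I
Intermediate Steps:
U(V, r) = √(3 + r)
c = -√2/5 (c = √(3 - 1)/(-5) = √2*(-⅕) = -√2/5 ≈ -0.28284)
j(Q, C) = 1 - √(-5 - √2/5)/3
n*(j(8, -5*(-2)) - 73) = -121*((1 - √(-125 - 5*√2)/15) - 73) = -121*(-72 - √(-125 - 5*√2)/15) = 8712 + 121*√(-125 - 5*√2)/15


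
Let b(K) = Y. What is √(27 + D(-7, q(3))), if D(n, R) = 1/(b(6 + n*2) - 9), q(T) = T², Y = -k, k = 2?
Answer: 2*√814/11 ≈ 5.1874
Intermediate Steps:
Y = -2 (Y = -1*2 = -2)
b(K) = -2
D(n, R) = -1/11 (D(n, R) = 1/(-2 - 9) = 1/(-11) = -1/11)
√(27 + D(-7, q(3))) = √(27 - 1/11) = √(296/11) = 2*√814/11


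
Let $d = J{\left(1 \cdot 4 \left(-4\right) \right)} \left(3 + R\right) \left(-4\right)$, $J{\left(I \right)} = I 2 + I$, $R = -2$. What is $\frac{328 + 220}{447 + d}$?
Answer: $\frac{548}{639} \approx 0.85759$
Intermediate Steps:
$J{\left(I \right)} = 3 I$ ($J{\left(I \right)} = 2 I + I = 3 I$)
$d = 192$ ($d = 3 \cdot 1 \cdot 4 \left(-4\right) \left(3 - 2\right) \left(-4\right) = 3 \cdot 4 \left(-4\right) 1 \left(-4\right) = 3 \left(-16\right) \left(-4\right) = \left(-48\right) \left(-4\right) = 192$)
$\frac{328 + 220}{447 + d} = \frac{328 + 220}{447 + 192} = \frac{548}{639}$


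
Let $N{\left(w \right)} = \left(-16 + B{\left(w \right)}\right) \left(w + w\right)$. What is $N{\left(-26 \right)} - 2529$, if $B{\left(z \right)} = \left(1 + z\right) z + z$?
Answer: $-34145$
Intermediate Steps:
$B{\left(z \right)} = z + z \left(1 + z\right)$ ($B{\left(z \right)} = z \left(1 + z\right) + z = z + z \left(1 + z\right)$)
$N{\left(w \right)} = 2 w \left(-16 + w \left(2 + w\right)\right)$ ($N{\left(w \right)} = \left(-16 + w \left(2 + w\right)\right) \left(w + w\right) = \left(-16 + w \left(2 + w\right)\right) 2 w = 2 w \left(-16 + w \left(2 + w\right)\right)$)
$N{\left(-26 \right)} - 2529 = 2 \left(-26\right) \left(-16 - 26 \left(2 - 26\right)\right) - 2529 = 2 \left(-26\right) \left(-16 - -624\right) - 2529 = 2 \left(-26\right) \left(-16 + 624\right) - 2529 = 2 \left(-26\right) 608 - 2529 = -31616 - 2529 = -34145$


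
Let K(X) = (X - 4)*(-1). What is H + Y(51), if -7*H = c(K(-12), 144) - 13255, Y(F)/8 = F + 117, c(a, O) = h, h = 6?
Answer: 22657/7 ≈ 3236.7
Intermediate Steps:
K(X) = 4 - X (K(X) = (-4 + X)*(-1) = 4 - X)
c(a, O) = 6
Y(F) = 936 + 8*F (Y(F) = 8*(F + 117) = 8*(117 + F) = 936 + 8*F)
H = 13249/7 (H = -(6 - 13255)/7 = -⅐*(-13249) = 13249/7 ≈ 1892.7)
H + Y(51) = 13249/7 + (936 + 8*51) = 13249/7 + (936 + 408) = 13249/7 + 1344 = 22657/7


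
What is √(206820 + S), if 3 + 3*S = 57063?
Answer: 4*√14115 ≈ 475.23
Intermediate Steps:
S = 19020 (S = -1 + (⅓)*57063 = -1 + 19021 = 19020)
√(206820 + S) = √(206820 + 19020) = √225840 = 4*√14115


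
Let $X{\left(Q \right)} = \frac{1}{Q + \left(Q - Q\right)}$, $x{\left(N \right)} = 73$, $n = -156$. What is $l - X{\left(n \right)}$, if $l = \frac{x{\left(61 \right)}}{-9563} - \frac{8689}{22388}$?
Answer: $- \frac{22266013}{57190146} \approx -0.38933$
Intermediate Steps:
$X{\left(Q \right)} = \frac{1}{Q}$ ($X{\left(Q \right)} = \frac{1}{Q + 0} = \frac{1}{Q}$)
$l = - \frac{1160647}{2932828}$ ($l = \frac{73}{-9563} - \frac{8689}{22388} = 73 \left(- \frac{1}{9563}\right) - \frac{8689}{22388} = - \frac{1}{131} - \frac{8689}{22388} = - \frac{1160647}{2932828} \approx -0.39574$)
$l - X{\left(n \right)} = - \frac{1160647}{2932828} - \frac{1}{-156} = - \frac{1160647}{2932828} - - \frac{1}{156} = - \frac{1160647}{2932828} + \frac{1}{156} = - \frac{22266013}{57190146}$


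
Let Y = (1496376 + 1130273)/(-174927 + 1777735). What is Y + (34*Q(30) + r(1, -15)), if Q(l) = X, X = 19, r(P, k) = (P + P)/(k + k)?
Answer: 15569006447/24042120 ≈ 647.57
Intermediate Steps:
r(P, k) = P/k (r(P, k) = (2*P)/((2*k)) = (2*P)*(1/(2*k)) = P/k)
Q(l) = 19
Y = 2626649/1602808 ≈ 1.6388
Y + (34*Q(30) + r(1, -15)) = 2626649/1602808 + (34*19 + 1/(-15)) = 2626649/1602808 + (646 + 1*(-1/15)) = 2626649/1602808 + (646 - 1/15) = 2626649/1602808 + 9689/15 = 15569006447/24042120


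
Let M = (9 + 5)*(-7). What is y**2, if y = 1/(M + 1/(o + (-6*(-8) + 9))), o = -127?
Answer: 4900/47073321 ≈ 0.00010409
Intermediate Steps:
M = -98 (M = 14*(-7) = -98)
y = -70/6861 (y = 1/(-98 + 1/(-127 + (-6*(-8) + 9))) = 1/(-98 + 1/(-127 + (48 + 9))) = 1/(-98 + 1/(-127 + 57)) = 1/(-98 + 1/(-70)) = 1/(-98 - 1/70) = 1/(-6861/70) = -70/6861 ≈ -0.010203)
y**2 = (-70/6861)**2 = 4900/47073321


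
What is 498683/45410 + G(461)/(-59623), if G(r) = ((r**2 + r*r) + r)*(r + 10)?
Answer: -9070971992821/2707480430 ≈ -3350.3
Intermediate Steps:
G(r) = (10 + r)*(r + 2*r**2) (G(r) = ((r**2 + r**2) + r)*(10 + r) = (2*r**2 + r)*(10 + r) = (r + 2*r**2)*(10 + r) = (10 + r)*(r + 2*r**2))
498683/45410 + G(461)/(-59623) = 498683/45410 + (461*(10 + 2*461**2 + 21*461))/(-59623) = 498683*(1/45410) + (461*(10 + 2*212521 + 9681))*(-1/59623) = 498683/45410 + (461*(10 + 425042 + 9681))*(-1/59623) = 498683/45410 + (461*434733)*(-1/59623) = 498683/45410 + 200411913*(-1/59623) = 498683/45410 - 200411913/59623 = -9070971992821/2707480430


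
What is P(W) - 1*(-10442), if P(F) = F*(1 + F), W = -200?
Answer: 50242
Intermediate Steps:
P(W) - 1*(-10442) = -200*(1 - 200) - 1*(-10442) = -200*(-199) + 10442 = 39800 + 10442 = 50242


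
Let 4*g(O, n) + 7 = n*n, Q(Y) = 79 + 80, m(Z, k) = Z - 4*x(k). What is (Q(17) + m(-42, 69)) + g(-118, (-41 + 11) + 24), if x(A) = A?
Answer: -607/4 ≈ -151.75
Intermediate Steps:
m(Z, k) = Z - 4*k
Q(Y) = 159
g(O, n) = -7/4 + n²/4 (g(O, n) = -7/4 + (n*n)/4 = -7/4 + n²/4)
(Q(17) + m(-42, 69)) + g(-118, (-41 + 11) + 24) = (159 + (-42 - 4*69)) + (-7/4 + ((-41 + 11) + 24)²/4) = (159 + (-42 - 276)) + (-7/4 + (-30 + 24)²/4) = (159 - 318) + (-7/4 + (¼)*(-6)²) = -159 + (-7/4 + (¼)*36) = -159 + (-7/4 + 9) = -159 + 29/4 = -607/4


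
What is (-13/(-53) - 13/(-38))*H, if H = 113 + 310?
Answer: 500409/2014 ≈ 248.47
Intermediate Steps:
H = 423
(-13/(-53) - 13/(-38))*H = (-13/(-53) - 13/(-38))*423 = (-13*(-1/53) - 13*(-1/38))*423 = (13/53 + 13/38)*423 = (1183/2014)*423 = 500409/2014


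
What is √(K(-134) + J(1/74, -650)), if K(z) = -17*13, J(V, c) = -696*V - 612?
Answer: I*√1153253/37 ≈ 29.024*I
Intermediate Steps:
J(V, c) = -612 - 696*V
K(z) = -221
√(K(-134) + J(1/74, -650)) = √(-221 + (-612 - 696/74)) = √(-221 + (-612 - 696*1/74)) = √(-221 + (-612 - 348/37)) = √(-221 - 22992/37) = √(-31169/37) = I*√1153253/37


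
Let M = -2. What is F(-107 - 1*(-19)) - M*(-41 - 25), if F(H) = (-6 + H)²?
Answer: 8704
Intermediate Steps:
F(-107 - 1*(-19)) - M*(-41 - 25) = (-6 + (-107 - 1*(-19)))² - (-2)*(-41 - 25) = (-6 + (-107 + 19))² - (-2)*(-66) = (-6 - 88)² - 1*132 = (-94)² - 132 = 8836 - 132 = 8704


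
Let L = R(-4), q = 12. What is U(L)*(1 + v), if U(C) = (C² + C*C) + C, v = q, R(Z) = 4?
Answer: 468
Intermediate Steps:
v = 12
L = 4
U(C) = C + 2*C² (U(C) = (C² + C²) + C = 2*C² + C = C + 2*C²)
U(L)*(1 + v) = (4*(1 + 2*4))*(1 + 12) = (4*(1 + 8))*13 = (4*9)*13 = 36*13 = 468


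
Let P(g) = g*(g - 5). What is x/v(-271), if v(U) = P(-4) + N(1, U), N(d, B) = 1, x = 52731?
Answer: 52731/37 ≈ 1425.2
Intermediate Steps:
P(g) = g*(-5 + g)
v(U) = 37 (v(U) = -4*(-5 - 4) + 1 = -4*(-9) + 1 = 36 + 1 = 37)
x/v(-271) = 52731/37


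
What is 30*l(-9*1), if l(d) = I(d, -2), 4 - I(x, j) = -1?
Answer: 150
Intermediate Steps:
I(x, j) = 5 (I(x, j) = 4 - 1*(-1) = 4 + 1 = 5)
l(d) = 5
30*l(-9*1) = 30*5 = 150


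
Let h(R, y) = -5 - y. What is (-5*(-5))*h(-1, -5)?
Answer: 0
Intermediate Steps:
(-5*(-5))*h(-1, -5) = (-5*(-5))*(-5 - 1*(-5)) = 25*(-5 + 5) = 25*0 = 0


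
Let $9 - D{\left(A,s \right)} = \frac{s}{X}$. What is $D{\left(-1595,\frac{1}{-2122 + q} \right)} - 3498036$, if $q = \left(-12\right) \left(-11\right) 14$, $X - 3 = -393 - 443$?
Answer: $- \frac{798396678535}{228242} \approx -3.498 \cdot 10^{6}$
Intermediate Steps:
$X = -833$ ($X = 3 - 836 = -833$)
$q = 1848$ ($q = 132 \cdot 14 = 1848$)
$D{\left(A,s \right)} = 9 + \frac{s}{833}$ ($D{\left(A,s \right)} = 9 - \frac{s}{-833} = 9 - s \left(- \frac{1}{833}\right) = 9 - - \frac{s}{833} = 9 + \frac{s}{833}$)
$D{\left(-1595,\frac{1}{-2122 + q} \right)} - 3498036 = \left(9 + \frac{1}{833 \left(-2122 + 1848\right)}\right) - 3498036 = \left(9 + \frac{1}{833 \left(-274\right)}\right) - 3498036 = \left(9 + \frac{1}{833} \left(- \frac{1}{274}\right)\right) - 3498036 = \left(9 - \frac{1}{228242}\right) - 3498036 = \frac{2054177}{228242} - 3498036 = - \frac{798396678535}{228242}$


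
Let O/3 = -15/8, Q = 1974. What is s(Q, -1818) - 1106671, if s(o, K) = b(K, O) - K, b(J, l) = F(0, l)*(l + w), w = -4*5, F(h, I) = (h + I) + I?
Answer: -35346071/32 ≈ -1.1046e+6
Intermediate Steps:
F(h, I) = h + 2*I (F(h, I) = (I + h) + I = h + 2*I)
O = -45/8 (O = 3*(-15/8) = -45/8 ≈ -5.6250)
w = -20
b(J, l) = 2*l*(-20 + l) (b(J, l) = (0 + 2*l)*(l - 20) = (2*l)*(-20 + l) = 2*l*(-20 + l))
s(o, K) = 9225/32 - K (s(o, K) = 2*(-45/8)*(-20 - 45/8) - K = 2*(-45/8)*(-205/8) - K = 9225/32 - K)
s(Q, -1818) - 1106671 = (9225/32 - 1*(-1818)) - 1106671 = (9225/32 + 1818) - 1106671 = 67401/32 - 1106671 = -35346071/32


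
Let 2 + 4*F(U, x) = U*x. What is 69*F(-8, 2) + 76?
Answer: -469/2 ≈ -234.50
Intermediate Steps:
F(U, x) = -1/2 + U*x/4 (F(U, x) = -1/2 + (U*x)/4 = -1/2 + U*x/4)
69*F(-8, 2) + 76 = 69*(-1/2 + (1/4)*(-8)*2) + 76 = 69*(-1/2 - 4) + 76 = 69*(-9/2) + 76 = -621/2 + 76 = -469/2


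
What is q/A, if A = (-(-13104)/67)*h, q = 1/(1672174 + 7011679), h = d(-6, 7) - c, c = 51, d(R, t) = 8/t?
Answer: -67/5673404312784 ≈ -1.1809e-11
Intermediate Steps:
h = -349/7 (h = 8/7 - 1*51 = 8*(⅐) - 51 = 8/7 - 51 = -349/7 ≈ -49.857)
q = 1/8683853 ≈ 1.1516e-7
A = -653328/67 (A = -(-13104)/67*(-349/7) = -84*(-156/67)*(-349/7) = (13104/67)*(-349/7) = -653328/67 ≈ -9751.2)
q/A = 1/(8683853*(-653328/67)) = (1/8683853)*(-67/653328) = -67/5673404312784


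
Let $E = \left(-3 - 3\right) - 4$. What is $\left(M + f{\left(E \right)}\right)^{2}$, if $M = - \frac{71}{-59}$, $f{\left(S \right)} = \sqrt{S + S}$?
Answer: $- \frac{64579}{3481} + \frac{284 i \sqrt{5}}{59} \approx -18.552 + 10.763 i$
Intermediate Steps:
$E = -10$ ($E = -6 - 4 = -10$)
$f{\left(S \right)} = \sqrt{2} \sqrt{S}$ ($f{\left(S \right)} = \sqrt{2 S} = \sqrt{2} \sqrt{S}$)
$M = \frac{71}{59}$ ($M = \left(-71\right) \left(- \frac{1}{59}\right) = \frac{71}{59} \approx 1.2034$)
$\left(M + f{\left(E \right)}\right)^{2} = \left(\frac{71}{59} + \sqrt{2} \sqrt{-10}\right)^{2} = \left(\frac{71}{59} + \sqrt{2} i \sqrt{10}\right)^{2} = \left(\frac{71}{59} + 2 i \sqrt{5}\right)^{2}$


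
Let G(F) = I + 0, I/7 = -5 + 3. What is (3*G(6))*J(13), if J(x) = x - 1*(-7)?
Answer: -840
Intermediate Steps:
I = -14 (I = 7*(-5 + 3) = 7*(-2) = -14)
J(x) = 7 + x (J(x) = x + 7 = 7 + x)
G(F) = -14 (G(F) = -14 + 0 = -14)
(3*G(6))*J(13) = (3*(-14))*(7 + 13) = -42*20 = -840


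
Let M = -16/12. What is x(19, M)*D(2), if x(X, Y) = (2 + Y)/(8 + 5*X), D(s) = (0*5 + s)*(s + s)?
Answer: 16/309 ≈ 0.051780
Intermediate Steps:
D(s) = 2*s**2 (D(s) = (0 + s)*(2*s) = s*(2*s) = 2*s**2)
M = -4/3 (M = -16*1/12 = -4/3 ≈ -1.3333)
x(X, Y) = (2 + Y)/(8 + 5*X)
x(19, M)*D(2) = ((2 - 4/3)/(8 + 5*19))*(2*2**2) = ((2/3)/(8 + 95))*(2*4) = ((2/3)/103)*8 = ((1/103)*(2/3))*8 = (2/309)*8 = 16/309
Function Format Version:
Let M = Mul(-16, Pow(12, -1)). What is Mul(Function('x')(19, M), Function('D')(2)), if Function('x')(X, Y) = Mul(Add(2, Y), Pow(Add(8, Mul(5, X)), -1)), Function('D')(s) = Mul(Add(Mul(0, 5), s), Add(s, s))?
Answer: Rational(16, 309) ≈ 0.051780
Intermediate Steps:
Function('D')(s) = Mul(2, Pow(s, 2)) (Function('D')(s) = Mul(Add(0, s), Mul(2, s)) = Mul(s, Mul(2, s)) = Mul(2, Pow(s, 2)))
M = Rational(-4, 3) (M = Mul(-16, Rational(1, 12)) = Rational(-4, 3) ≈ -1.3333)
Function('x')(X, Y) = Mul(Pow(Add(8, Mul(5, X)), -1), Add(2, Y))
Mul(Function('x')(19, M), Function('D')(2)) = Mul(Mul(Pow(Add(8, Mul(5, 19)), -1), Add(2, Rational(-4, 3))), Mul(2, Pow(2, 2))) = Mul(Mul(Pow(Add(8, 95), -1), Rational(2, 3)), Mul(2, 4)) = Mul(Mul(Pow(103, -1), Rational(2, 3)), 8) = Mul(Mul(Rational(1, 103), Rational(2, 3)), 8) = Mul(Rational(2, 309), 8) = Rational(16, 309)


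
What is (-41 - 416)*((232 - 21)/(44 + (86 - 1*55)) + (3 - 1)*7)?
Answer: -576277/75 ≈ -7683.7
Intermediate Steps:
(-41 - 416)*((232 - 21)/(44 + (86 - 1*55)) + (3 - 1)*7) = -457*(211/(44 + (86 - 55)) + 2*7) = -457*(211/(44 + 31) + 14) = -457*(211/75 + 14) = -457*1261/75 = -576277/75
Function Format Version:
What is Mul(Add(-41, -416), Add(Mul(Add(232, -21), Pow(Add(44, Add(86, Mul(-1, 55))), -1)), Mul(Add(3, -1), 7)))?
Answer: Rational(-576277, 75) ≈ -7683.7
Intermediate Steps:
Mul(Add(-41, -416), Add(Mul(Add(232, -21), Pow(Add(44, Add(86, Mul(-1, 55))), -1)), Mul(Add(3, -1), 7))) = Mul(-457, Add(Mul(211, Pow(Add(44, Add(86, -55)), -1)), Mul(2, 7))) = Mul(-457, Add(Mul(211, Pow(Add(44, 31), -1)), 14)) = Mul(-457, Add(Mul(211, Pow(75, -1)), 14)) = Mul(-457, Add(Mul(211, Rational(1, 75)), 14)) = Mul(-457, Add(Rational(211, 75), 14)) = Mul(-457, Rational(1261, 75)) = Rational(-576277, 75)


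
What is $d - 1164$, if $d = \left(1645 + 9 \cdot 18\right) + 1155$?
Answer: $1798$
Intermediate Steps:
$d = 2962$ ($d = \left(1645 + 162\right) + 1155 = 1807 + 1155 = 2962$)
$d - 1164 = 2962 - 1164 = 1798$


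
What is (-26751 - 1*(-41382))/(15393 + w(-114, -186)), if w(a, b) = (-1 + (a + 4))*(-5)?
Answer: 4877/5316 ≈ 0.91742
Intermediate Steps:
w(a, b) = -15 - 5*a (w(a, b) = (-1 + (4 + a))*(-5) = (3 + a)*(-5) = -15 - 5*a)
(-26751 - 1*(-41382))/(15393 + w(-114, -186)) = (-26751 - 1*(-41382))/(15393 + (-15 - 5*(-114))) = (-26751 + 41382)/(15393 + (-15 + 570)) = 14631/(15393 + 555) = 14631/15948 = 14631*(1/15948) = 4877/5316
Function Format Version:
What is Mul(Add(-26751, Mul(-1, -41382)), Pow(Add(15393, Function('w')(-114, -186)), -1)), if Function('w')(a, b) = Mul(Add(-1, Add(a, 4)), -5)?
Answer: Rational(4877, 5316) ≈ 0.91742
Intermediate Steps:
Function('w')(a, b) = Add(-15, Mul(-5, a)) (Function('w')(a, b) = Mul(Add(-1, Add(4, a)), -5) = Mul(Add(3, a), -5) = Add(-15, Mul(-5, a)))
Mul(Add(-26751, Mul(-1, -41382)), Pow(Add(15393, Function('w')(-114, -186)), -1)) = Mul(Add(-26751, Mul(-1, -41382)), Pow(Add(15393, Add(-15, Mul(-5, -114))), -1)) = Mul(Add(-26751, 41382), Pow(Add(15393, Add(-15, 570)), -1)) = Mul(14631, Pow(Add(15393, 555), -1)) = Mul(14631, Pow(15948, -1)) = Mul(14631, Rational(1, 15948)) = Rational(4877, 5316)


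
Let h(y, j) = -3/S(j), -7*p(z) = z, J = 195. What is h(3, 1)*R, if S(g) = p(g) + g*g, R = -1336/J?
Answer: 4676/195 ≈ 23.979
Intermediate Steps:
p(z) = -z/7
R = -1336/195 ≈ -6.8513
S(g) = g² - g/7 (S(g) = -g/7 + g*g = -g/7 + g² = g² - g/7)
h(y, j) = -3/(j*(-⅐ + j)) (h(y, j) = -3*1/(j*(-⅐ + j)) = -3/(j*(-⅐ + j)))
h(3, 1)*R = -21/(1*(-1 + 7*1))*(-1336/195) = -21*1/(-1 + 7)*(-1336/195) = -21*1/6*(-1336/195) = -21*1*⅙*(-1336/195) = -7/2*(-1336/195) = 4676/195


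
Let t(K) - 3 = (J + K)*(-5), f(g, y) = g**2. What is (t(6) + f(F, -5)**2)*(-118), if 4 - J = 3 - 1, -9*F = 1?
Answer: 28645208/6561 ≈ 4366.0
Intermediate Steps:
F = -1/9 (F = -1/9*1 = -1/9 ≈ -0.11111)
J = 2 (J = 4 - (3 - 1) = 4 - 1*2 = 4 - 2 = 2)
t(K) = -7 - 5*K (t(K) = 3 + (2 + K)*(-5) = 3 + (-10 - 5*K) = -7 - 5*K)
(t(6) + f(F, -5)**2)*(-118) = ((-7 - 5*6) + ((-1/9)**2)**2)*(-118) = ((-7 - 30) + (1/81)**2)*(-118) = (-37 + 1/6561)*(-118) = -242756/6561*(-118) = 28645208/6561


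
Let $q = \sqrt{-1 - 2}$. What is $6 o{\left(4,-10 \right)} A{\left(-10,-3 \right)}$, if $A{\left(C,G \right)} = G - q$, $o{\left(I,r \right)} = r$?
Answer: $180 + 60 i \sqrt{3} \approx 180.0 + 103.92 i$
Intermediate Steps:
$q = i \sqrt{3}$ ($q = \sqrt{-3} = i \sqrt{3} \approx 1.732 i$)
$A{\left(C,G \right)} = G - i \sqrt{3}$
$6 o{\left(4,-10 \right)} A{\left(-10,-3 \right)} = 6 \left(-10\right) \left(-3 - i \sqrt{3}\right) = - 60 \left(-3 - i \sqrt{3}\right) = 180 + 60 i \sqrt{3}$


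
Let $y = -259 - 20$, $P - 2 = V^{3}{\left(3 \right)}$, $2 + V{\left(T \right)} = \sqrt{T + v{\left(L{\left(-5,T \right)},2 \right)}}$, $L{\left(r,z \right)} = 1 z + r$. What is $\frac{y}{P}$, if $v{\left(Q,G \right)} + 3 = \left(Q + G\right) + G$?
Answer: $- \frac{2511}{34} - \frac{1953 \sqrt{2}}{34} \approx -155.09$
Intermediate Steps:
$L{\left(r,z \right)} = r + z$ ($L{\left(r,z \right)} = z + r = r + z$)
$v{\left(Q,G \right)} = -3 + Q + 2 G$ ($v{\left(Q,G \right)} = -3 + \left(\left(Q + G\right) + G\right) = -3 + \left(\left(G + Q\right) + G\right) = -3 + \left(Q + 2 G\right) = -3 + Q + 2 G$)
$V{\left(T \right)} = -2 + \sqrt{-4 + 2 T}$ ($V{\left(T \right)} = -2 + \sqrt{T + \left(-3 + \left(-5 + T\right) + 2 \cdot 2\right)} = -2 + \sqrt{T + \left(-3 + \left(-5 + T\right) + 4\right)} = -2 + \sqrt{T + \left(-4 + T\right)} = -2 + \sqrt{-4 + 2 T}$)
$P = 2 + \left(-2 + \sqrt{2}\right)^{3}$ ($P = 2 + \left(-2 + \sqrt{-4 + 2 \cdot 3}\right)^{3} = 2 + \left(-2 + \sqrt{-4 + 6}\right)^{3} = 2 + \left(-2 + \sqrt{2}\right)^{3} \approx 1.799$)
$y = -279$
$\frac{y}{P} = - \frac{279}{-18 + 14 \sqrt{2}}$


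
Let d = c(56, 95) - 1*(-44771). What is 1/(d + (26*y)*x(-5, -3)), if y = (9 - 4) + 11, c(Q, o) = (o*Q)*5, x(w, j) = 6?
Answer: 1/73867 ≈ 1.3538e-5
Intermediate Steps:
c(Q, o) = 5*Q*o (c(Q, o) = (Q*o)*5 = 5*Q*o)
y = 16 (y = 5 + 11 = 16)
d = 71371 (d = 5*56*95 - 1*(-44771) = 26600 + 44771 = 71371)
1/(d + (26*y)*x(-5, -3)) = 1/(71371 + (26*16)*6) = 1/(71371 + 416*6) = 1/(71371 + 2496) = 1/73867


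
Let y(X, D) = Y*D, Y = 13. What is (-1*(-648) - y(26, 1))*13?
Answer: 8255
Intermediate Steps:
y(X, D) = 13*D
(-1*(-648) - y(26, 1))*13 = (-1*(-648) - 13)*13 = (648 - 1*13)*13 = (648 - 13)*13 = 635*13 = 8255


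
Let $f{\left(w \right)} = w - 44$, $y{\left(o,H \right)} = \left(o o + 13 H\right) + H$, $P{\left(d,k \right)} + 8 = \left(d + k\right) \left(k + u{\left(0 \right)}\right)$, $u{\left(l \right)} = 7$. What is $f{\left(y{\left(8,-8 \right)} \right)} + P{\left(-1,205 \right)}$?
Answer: $43148$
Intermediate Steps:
$P{\left(d,k \right)} = -8 + \left(7 + k\right) \left(d + k\right)$ ($P{\left(d,k \right)} = -8 + \left(d + k\right) \left(k + 7\right) = -8 + \left(d + k\right) \left(7 + k\right) = -8 + \left(7 + k\right) \left(d + k\right)$)
$y{\left(o,H \right)} = o^{2} + 14 H$ ($y{\left(o,H \right)} = \left(o^{2} + 13 H\right) + H = o^{2} + 14 H$)
$f{\left(w \right)} = -44 + w$
$f{\left(y{\left(8,-8 \right)} \right)} + P{\left(-1,205 \right)} = \left(-44 + \left(8^{2} + 14 \left(-8\right)\right)\right) + \left(-8 + 205^{2} + 7 \left(-1\right) + 7 \cdot 205 - 205\right) = \left(-44 + \left(64 - 112\right)\right) - -43240 = \left(-44 - 48\right) + 43240 = -92 + 43240 = 43148$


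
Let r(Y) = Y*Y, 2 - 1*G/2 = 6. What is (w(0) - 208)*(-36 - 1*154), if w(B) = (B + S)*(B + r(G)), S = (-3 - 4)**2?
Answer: -556320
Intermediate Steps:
G = -8 (G = 4 - 2*6 = 4 - 12 = -8)
r(Y) = Y**2
S = 49 (S = (-7)**2 = 49)
w(B) = (49 + B)*(64 + B) (w(B) = (B + 49)*(B + (-8)**2) = (49 + B)*(B + 64) = (49 + B)*(64 + B))
(w(0) - 208)*(-36 - 1*154) = ((3136 + 0**2 + 113*0) - 208)*(-36 - 1*154) = ((3136 + 0 + 0) - 208)*(-36 - 154) = (3136 - 208)*(-190) = 2928*(-190) = -556320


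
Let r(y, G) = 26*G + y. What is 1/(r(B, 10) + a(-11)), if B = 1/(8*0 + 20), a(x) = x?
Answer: 20/4981 ≈ 0.0040153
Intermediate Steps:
B = 1/20 (B = 1/(0 + 20) = 1/20 ≈ 0.050000)
r(y, G) = y + 26*G
1/(r(B, 10) + a(-11)) = 1/((1/20 + 26*10) - 11) = 1/((1/20 + 260) - 11) = 1/(5201/20 - 11) = 1/(4981/20) = 20/4981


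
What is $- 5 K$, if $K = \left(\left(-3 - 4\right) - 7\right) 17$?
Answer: $1190$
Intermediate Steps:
$K = -238$ ($K = \left(-7 - 7\right) 17 = \left(-14\right) 17 = -238$)
$- 5 K = \left(-5\right) \left(-238\right) = 1190$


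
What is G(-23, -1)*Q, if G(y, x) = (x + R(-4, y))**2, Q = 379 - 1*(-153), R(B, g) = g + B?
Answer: 417088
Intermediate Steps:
R(B, g) = B + g
Q = 532 (Q = 379 + 153 = 532)
G(y, x) = (-4 + x + y)**2 (G(y, x) = (x + (-4 + y))**2 = (-4 + x + y)**2)
G(-23, -1)*Q = (-4 - 1 - 23)**2*532 = (-28)**2*532 = 784*532 = 417088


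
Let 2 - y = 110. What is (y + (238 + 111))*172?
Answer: 41452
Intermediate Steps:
y = -108 (y = 2 - 1*110 = 2 - 110 = -108)
(y + (238 + 111))*172 = (-108 + (238 + 111))*172 = (-108 + 349)*172 = 241*172 = 41452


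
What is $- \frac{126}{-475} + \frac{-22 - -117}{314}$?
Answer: $\frac{84689}{149150} \approx 0.56781$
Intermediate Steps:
$- \frac{126}{-475} + \frac{-22 - -117}{314} = \left(-126\right) \left(- \frac{1}{475}\right) + \left(-22 + 117\right) \frac{1}{314} = \frac{126}{475} + 95 \cdot \frac{1}{314} = \frac{126}{475} + \frac{95}{314} = \frac{84689}{149150}$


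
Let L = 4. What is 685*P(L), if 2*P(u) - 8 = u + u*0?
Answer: 4110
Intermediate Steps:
P(u) = 4 + u/2 (P(u) = 4 + (u + u*0)/2 = 4 + (u + 0)/2 = 4 + u/2)
685*P(L) = 685*(4 + (½)*4) = 685*(4 + 2) = 685*6 = 4110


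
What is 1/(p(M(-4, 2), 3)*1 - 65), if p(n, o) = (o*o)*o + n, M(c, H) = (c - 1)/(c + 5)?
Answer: -1/43 ≈ -0.023256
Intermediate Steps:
M(c, H) = (-1 + c)/(5 + c)
p(n, o) = n + o³ (p(n, o) = o²*o + n = o³ + n = n + o³)
1/(p(M(-4, 2), 3)*1 - 65) = 1/(((-1 - 4)/(5 - 4) + 3³)*1 - 65) = 1/((-5/1 + 27)*1 - 65) = 1/((1*(-5) + 27)*1 - 65) = 1/((-5 + 27)*1 - 65) = 1/(22*1 - 65) = 1/(22 - 65) = 1/(-43) = -1/43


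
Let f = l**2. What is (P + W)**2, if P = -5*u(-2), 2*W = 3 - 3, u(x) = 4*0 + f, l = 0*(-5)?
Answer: 0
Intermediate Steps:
l = 0
f = 0 (f = 0**2 = 0)
u(x) = 0 (u(x) = 4*0 + 0 = 0 + 0 = 0)
W = 0 (W = (3 - 3)/2 = (1/2)*0 = 0)
P = 0 (P = -5*0 = 0)
(P + W)**2 = (0 + 0)**2 = 0**2 = 0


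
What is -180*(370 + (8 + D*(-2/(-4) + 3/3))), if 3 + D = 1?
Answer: -67500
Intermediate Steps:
D = -2 (D = -3 + 1 = -2)
-180*(370 + (8 + D*(-2/(-4) + 3/3))) = -180*(370 + (8 - 2*(-2/(-4) + 3/3))) = -180*(370 + (8 - 2*(-2*(-¼) + 3*(⅓)))) = -180*(370 + (8 - 2*(½ + 1))) = -180*(370 + (8 - 2*3/2)) = -180*(370 + (8 - 3)) = -180*(370 + 5) = -180*375 = -67500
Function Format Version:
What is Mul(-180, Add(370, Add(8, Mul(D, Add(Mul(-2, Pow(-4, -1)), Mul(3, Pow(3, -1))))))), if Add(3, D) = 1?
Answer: -67500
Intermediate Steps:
D = -2 (D = Add(-3, 1) = -2)
Mul(-180, Add(370, Add(8, Mul(D, Add(Mul(-2, Pow(-4, -1)), Mul(3, Pow(3, -1))))))) = Mul(-180, Add(370, Add(8, Mul(-2, Add(Mul(-2, Pow(-4, -1)), Mul(3, Pow(3, -1))))))) = Mul(-180, Add(370, Add(8, Mul(-2, Add(Mul(-2, Rational(-1, 4)), Mul(3, Rational(1, 3))))))) = Mul(-180, Add(370, Add(8, Mul(-2, Add(Rational(1, 2), 1))))) = Mul(-180, Add(370, Add(8, Mul(-2, Rational(3, 2))))) = Mul(-180, Add(370, Add(8, -3))) = Mul(-180, Add(370, 5)) = Mul(-180, 375) = -67500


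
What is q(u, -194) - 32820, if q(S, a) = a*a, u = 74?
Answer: 4816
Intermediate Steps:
q(S, a) = a**2
q(u, -194) - 32820 = (-194)**2 - 32820 = 37636 - 32820 = 4816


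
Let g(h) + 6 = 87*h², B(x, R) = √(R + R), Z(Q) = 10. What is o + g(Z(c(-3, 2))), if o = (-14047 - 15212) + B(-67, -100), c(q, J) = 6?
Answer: -20565 + 10*I*√2 ≈ -20565.0 + 14.142*I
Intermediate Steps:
B(x, R) = √2*√R (B(x, R) = √(2*R) = √2*√R)
o = -29259 + 10*I*√2 (o = (-14047 - 15212) + √2*√(-100) = -29259 + √2*(10*I) = -29259 + 10*I*√2 ≈ -29259.0 + 14.142*I)
g(h) = -6 + 87*h²
o + g(Z(c(-3, 2))) = (-29259 + 10*I*√2) + (-6 + 87*10²) = (-29259 + 10*I*√2) + (-6 + 87*100) = (-29259 + 10*I*√2) + (-6 + 8700) = (-29259 + 10*I*√2) + 8694 = -20565 + 10*I*√2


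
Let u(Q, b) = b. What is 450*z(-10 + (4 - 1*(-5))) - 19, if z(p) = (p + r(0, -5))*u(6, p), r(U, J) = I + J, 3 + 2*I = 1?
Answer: 3131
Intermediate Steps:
I = -1 (I = -3/2 + (½)*1 = -3/2 + ½ = -1)
r(U, J) = -1 + J
z(p) = p*(-6 + p) (z(p) = (p + (-1 - 5))*p = (p - 6)*p = (-6 + p)*p = p*(-6 + p))
450*z(-10 + (4 - 1*(-5))) - 19 = 450*((-10 + (4 - 1*(-5)))*(-6 + (-10 + (4 - 1*(-5))))) - 19 = 450*((-10 + (4 + 5))*(-6 + (-10 + (4 + 5)))) - 19 = 450*((-10 + 9)*(-6 + (-10 + 9))) - 19 = 450*(-(-6 - 1)) - 19 = 450*(-1*(-7)) - 19 = 450*7 - 19 = 3150 - 19 = 3131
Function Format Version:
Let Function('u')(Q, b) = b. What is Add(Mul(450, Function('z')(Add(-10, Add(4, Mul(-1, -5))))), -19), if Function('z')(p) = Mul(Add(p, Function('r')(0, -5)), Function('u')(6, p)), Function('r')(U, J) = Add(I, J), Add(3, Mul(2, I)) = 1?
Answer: 3131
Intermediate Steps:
I = -1 (I = Add(Rational(-3, 2), Mul(Rational(1, 2), 1)) = Add(Rational(-3, 2), Rational(1, 2)) = -1)
Function('r')(U, J) = Add(-1, J)
Function('z')(p) = Mul(p, Add(-6, p)) (Function('z')(p) = Mul(Add(p, Add(-1, -5)), p) = Mul(Add(p, -6), p) = Mul(Add(-6, p), p) = Mul(p, Add(-6, p)))
Add(Mul(450, Function('z')(Add(-10, Add(4, Mul(-1, -5))))), -19) = Add(Mul(450, Mul(Add(-10, Add(4, Mul(-1, -5))), Add(-6, Add(-10, Add(4, Mul(-1, -5)))))), -19) = Add(Mul(450, Mul(Add(-10, Add(4, 5)), Add(-6, Add(-10, Add(4, 5))))), -19) = Add(Mul(450, Mul(Add(-10, 9), Add(-6, Add(-10, 9)))), -19) = Add(Mul(450, Mul(-1, Add(-6, -1))), -19) = Add(Mul(450, Mul(-1, -7)), -19) = Add(Mul(450, 7), -19) = Add(3150, -19) = 3131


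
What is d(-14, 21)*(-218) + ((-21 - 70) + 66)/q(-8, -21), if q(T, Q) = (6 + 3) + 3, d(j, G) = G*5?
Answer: -274705/12 ≈ -22892.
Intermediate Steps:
d(j, G) = 5*G
q(T, Q) = 12 (q(T, Q) = 9 + 3 = 12)
d(-14, 21)*(-218) + ((-21 - 70) + 66)/q(-8, -21) = (5*21)*(-218) + ((-21 - 70) + 66)/12 = 105*(-218) + (-91 + 66)*(1/12) = -22890 - 25*1/12 = -22890 - 25/12 = -274705/12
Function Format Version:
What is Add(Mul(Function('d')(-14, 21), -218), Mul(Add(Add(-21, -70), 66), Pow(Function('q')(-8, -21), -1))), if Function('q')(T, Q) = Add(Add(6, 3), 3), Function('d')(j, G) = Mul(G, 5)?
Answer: Rational(-274705, 12) ≈ -22892.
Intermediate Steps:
Function('d')(j, G) = Mul(5, G)
Function('q')(T, Q) = 12 (Function('q')(T, Q) = Add(9, 3) = 12)
Add(Mul(Function('d')(-14, 21), -218), Mul(Add(Add(-21, -70), 66), Pow(Function('q')(-8, -21), -1))) = Add(Mul(Mul(5, 21), -218), Mul(Add(Add(-21, -70), 66), Pow(12, -1))) = Add(Mul(105, -218), Mul(Add(-91, 66), Rational(1, 12))) = Add(-22890, Mul(-25, Rational(1, 12))) = Add(-22890, Rational(-25, 12)) = Rational(-274705, 12)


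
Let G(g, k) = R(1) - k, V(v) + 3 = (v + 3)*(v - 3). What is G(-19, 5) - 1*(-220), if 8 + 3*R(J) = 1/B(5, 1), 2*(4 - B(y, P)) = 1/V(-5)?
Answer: 21879/103 ≈ 212.42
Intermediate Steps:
V(v) = -3 + (-3 + v)*(3 + v) (V(v) = -3 + (v + 3)*(v - 3) = -3 + (3 + v)*(-3 + v) = -3 + (-3 + v)*(3 + v))
B(y, P) = 103/26 (B(y, P) = 4 - 1/(2*(-12 + (-5)²)) = 4 - 1/(2*(-12 + 25)) = 4 - ½/13 = 4 - ½*1/13 = 4 - 1/26 = 103/26)
R(J) = -266/103 (R(J) = -8/3 + 1/(3*(103/26)) = -8/3 + (⅓)*(26/103) = -8/3 + 26/309 = -266/103)
G(g, k) = -266/103 - k
G(-19, 5) - 1*(-220) = (-266/103 - 1*5) - 1*(-220) = (-266/103 - 5) + 220 = -781/103 + 220 = 21879/103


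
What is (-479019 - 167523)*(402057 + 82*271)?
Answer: -274314193218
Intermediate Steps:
(-479019 - 167523)*(402057 + 82*271) = -646542*(402057 + 22222) = -646542*424279 = -274314193218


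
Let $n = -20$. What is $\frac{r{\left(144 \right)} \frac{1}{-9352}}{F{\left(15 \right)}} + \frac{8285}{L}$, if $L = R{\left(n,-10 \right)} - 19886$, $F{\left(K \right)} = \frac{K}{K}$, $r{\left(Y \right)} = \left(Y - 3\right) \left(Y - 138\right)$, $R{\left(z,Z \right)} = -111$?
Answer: $- \frac{47199391}{93505972} \approx -0.50477$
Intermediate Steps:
$r{\left(Y \right)} = \left(-138 + Y\right) \left(-3 + Y\right)$ ($r{\left(Y \right)} = \left(-3 + Y\right) \left(-138 + Y\right) = \left(-138 + Y\right) \left(-3 + Y\right)$)
$F{\left(K \right)} = 1$
$L = -19997$ ($L = -111 - 19886 = -19997$)
$\frac{r{\left(144 \right)} \frac{1}{-9352}}{F{\left(15 \right)}} + \frac{8285}{L} = \frac{\left(414 + 144^{2} - 20304\right) \frac{1}{-9352}}{1} + \frac{8285}{-19997} = \left(414 + 20736 - 20304\right) \left(- \frac{1}{9352}\right) 1 + 8285 \left(- \frac{1}{19997}\right) = 846 \left(- \frac{1}{9352}\right) 1 - \frac{8285}{19997} = \left(- \frac{423}{4676}\right) 1 - \frac{8285}{19997} = - \frac{423}{4676} - \frac{8285}{19997} = - \frac{47199391}{93505972}$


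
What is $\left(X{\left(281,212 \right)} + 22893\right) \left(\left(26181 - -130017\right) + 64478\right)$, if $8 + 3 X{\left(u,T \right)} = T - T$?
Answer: $\frac{15154041596}{3} \approx 5.0514 \cdot 10^{9}$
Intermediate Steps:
$X{\left(u,T \right)} = - \frac{8}{3}$ ($X{\left(u,T \right)} = - \frac{8}{3} + \frac{T - T}{3} = - \frac{8}{3} + \frac{1}{3} \cdot 0 = - \frac{8}{3} + 0 = - \frac{8}{3}$)
$\left(X{\left(281,212 \right)} + 22893\right) \left(\left(26181 - -130017\right) + 64478\right) = \left(- \frac{8}{3} + 22893\right) \left(\left(26181 - -130017\right) + 64478\right) = \frac{68671 \left(\left(26181 + 130017\right) + 64478\right)}{3} = \frac{68671 \left(156198 + 64478\right)}{3} = \frac{68671}{3} \cdot 220676 = \frac{15154041596}{3}$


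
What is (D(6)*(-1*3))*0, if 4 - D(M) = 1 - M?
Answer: 0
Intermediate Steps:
D(M) = 3 + M (D(M) = 4 - (1 - M) = 4 + (-1 + M) = 3 + M)
(D(6)*(-1*3))*0 = ((3 + 6)*(-1*3))*0 = (9*(-3))*0 = -27*0 = 0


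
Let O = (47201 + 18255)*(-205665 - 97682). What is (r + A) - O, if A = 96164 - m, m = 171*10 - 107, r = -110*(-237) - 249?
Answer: 19856001614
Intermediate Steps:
r = 25821 (r = 26070 - 249 = 25821)
m = 1603 (m = 1710 - 107 = 1603)
A = 94561 (A = 96164 - 1*1603 = 96164 - 1603 = 94561)
O = -19855881232 (O = 65456*(-303347) = -19855881232)
(r + A) - O = (25821 + 94561) - 1*(-19855881232) = 120382 + 19855881232 = 19856001614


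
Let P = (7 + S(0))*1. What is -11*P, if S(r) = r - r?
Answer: -77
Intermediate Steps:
S(r) = 0
P = 7 (P = (7 + 0)*1 = 7*1 = 7)
-11*P = -11*7 = -77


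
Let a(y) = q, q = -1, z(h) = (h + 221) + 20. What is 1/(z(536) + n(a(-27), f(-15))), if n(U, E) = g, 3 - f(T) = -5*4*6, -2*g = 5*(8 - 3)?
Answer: 2/1529 ≈ 0.0013080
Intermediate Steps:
z(h) = 241 + h (z(h) = (221 + h) + 20 = 241 + h)
g = -25/2 (g = -5*(8 - 3)/2 = -5*5/2 = -½*25 = -25/2 ≈ -12.500)
f(T) = 123 (f(T) = 3 - (-5*4)*6 = 3 - (-20)*6 = 3 - 1*(-120) = 3 + 120 = 123)
a(y) = -1
n(U, E) = -25/2
1/(z(536) + n(a(-27), f(-15))) = 1/((241 + 536) - 25/2) = 1/(777 - 25/2) = 1/(1529/2) = 2/1529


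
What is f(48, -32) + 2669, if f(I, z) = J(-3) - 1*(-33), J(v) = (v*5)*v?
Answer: 2747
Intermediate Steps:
J(v) = 5*v² (J(v) = (5*v)*v = 5*v²)
f(I, z) = 78 (f(I, z) = 5*(-3)² - 1*(-33) = 5*9 + 33 = 45 + 33 = 78)
f(48, -32) + 2669 = 78 + 2669 = 2747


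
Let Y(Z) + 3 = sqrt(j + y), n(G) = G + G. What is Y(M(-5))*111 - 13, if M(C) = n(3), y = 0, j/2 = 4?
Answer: -346 + 222*sqrt(2) ≈ -32.045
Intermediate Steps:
j = 8 (j = 2*4 = 8)
n(G) = 2*G
M(C) = 6 (M(C) = 2*3 = 6)
Y(Z) = -3 + 2*sqrt(2) (Y(Z) = -3 + sqrt(8 + 0) = -3 + sqrt(8) = -3 + 2*sqrt(2))
Y(M(-5))*111 - 13 = (-3 + 2*sqrt(2))*111 - 13 = (-333 + 222*sqrt(2)) - 13 = -346 + 222*sqrt(2)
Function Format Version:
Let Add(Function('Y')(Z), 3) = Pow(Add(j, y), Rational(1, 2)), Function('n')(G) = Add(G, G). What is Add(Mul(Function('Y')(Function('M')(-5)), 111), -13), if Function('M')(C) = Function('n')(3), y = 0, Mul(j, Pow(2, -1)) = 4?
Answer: Add(-346, Mul(222, Pow(2, Rational(1, 2)))) ≈ -32.045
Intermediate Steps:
j = 8 (j = Mul(2, 4) = 8)
Function('n')(G) = Mul(2, G)
Function('M')(C) = 6 (Function('M')(C) = Mul(2, 3) = 6)
Function('Y')(Z) = Add(-3, Mul(2, Pow(2, Rational(1, 2)))) (Function('Y')(Z) = Add(-3, Pow(Add(8, 0), Rational(1, 2))) = Add(-3, Pow(8, Rational(1, 2))) = Add(-3, Mul(2, Pow(2, Rational(1, 2)))))
Add(Mul(Function('Y')(Function('M')(-5)), 111), -13) = Add(Mul(Add(-3, Mul(2, Pow(2, Rational(1, 2)))), 111), -13) = Add(Add(-333, Mul(222, Pow(2, Rational(1, 2)))), -13) = Add(-346, Mul(222, Pow(2, Rational(1, 2))))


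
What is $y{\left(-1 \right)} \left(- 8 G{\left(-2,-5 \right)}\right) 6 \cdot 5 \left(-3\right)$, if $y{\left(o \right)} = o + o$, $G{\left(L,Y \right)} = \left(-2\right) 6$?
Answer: $17280$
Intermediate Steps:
$G{\left(L,Y \right)} = -12$
$y{\left(o \right)} = 2 o$
$y{\left(-1 \right)} \left(- 8 G{\left(-2,-5 \right)}\right) 6 \cdot 5 \left(-3\right) = 2 \left(-1\right) \left(\left(-8\right) \left(-12\right)\right) 6 \cdot 5 \left(-3\right) = \left(-2\right) 96 \cdot 30 \left(-3\right) = \left(-192\right) \left(-90\right) = 17280$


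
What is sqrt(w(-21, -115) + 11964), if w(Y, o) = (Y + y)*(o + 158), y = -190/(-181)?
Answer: sqrt(363848191)/181 ≈ 105.39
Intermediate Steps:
y = 190/181 (y = -190*(-1/181) = 190/181 ≈ 1.0497)
w(Y, o) = (158 + o)*(190/181 + Y) (w(Y, o) = (Y + 190/181)*(o + 158) = (190/181 + Y)*(158 + o) = (158 + o)*(190/181 + Y))
sqrt(w(-21, -115) + 11964) = sqrt((30020/181 + 158*(-21) + (190/181)*(-115) - 21*(-115)) + 11964) = sqrt((30020/181 - 3318 - 21850/181 + 2415) + 11964) = sqrt(-155273/181 + 11964) = sqrt(2010211/181) = sqrt(363848191)/181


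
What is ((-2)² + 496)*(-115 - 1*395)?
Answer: -255000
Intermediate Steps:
((-2)² + 496)*(-115 - 1*395) = (4 + 496)*(-115 - 395) = 500*(-510) = -255000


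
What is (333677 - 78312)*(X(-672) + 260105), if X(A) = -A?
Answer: 66593318605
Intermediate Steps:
(333677 - 78312)*(X(-672) + 260105) = (333677 - 78312)*(-1*(-672) + 260105) = 255365*(672 + 260105) = 255365*260777 = 66593318605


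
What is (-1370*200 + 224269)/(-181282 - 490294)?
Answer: 49731/671576 ≈ 0.074051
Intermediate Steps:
(-1370*200 + 224269)/(-181282 - 490294) = (-274000 + 224269)/(-671576) = -49731*(-1/671576) = 49731/671576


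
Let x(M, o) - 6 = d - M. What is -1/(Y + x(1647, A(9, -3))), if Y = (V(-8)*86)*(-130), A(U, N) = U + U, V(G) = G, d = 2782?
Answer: -1/90581 ≈ -1.1040e-5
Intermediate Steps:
A(U, N) = 2*U
x(M, o) = 2788 - M (x(M, o) = 6 + (2782 - M) = 2788 - M)
Y = 89440 (Y = -8*86*(-130) = -688*(-130) = 89440)
-1/(Y + x(1647, A(9, -3))) = -1/(89440 + (2788 - 1*1647)) = -1/(89440 + (2788 - 1647)) = -1/(89440 + 1141) = -1/90581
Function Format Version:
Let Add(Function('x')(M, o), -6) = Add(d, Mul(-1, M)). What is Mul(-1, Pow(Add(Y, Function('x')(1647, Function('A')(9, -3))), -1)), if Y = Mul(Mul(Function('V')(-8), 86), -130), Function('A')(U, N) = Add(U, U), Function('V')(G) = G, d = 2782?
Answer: Rational(-1, 90581) ≈ -1.1040e-5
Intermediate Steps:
Function('A')(U, N) = Mul(2, U)
Function('x')(M, o) = Add(2788, Mul(-1, M)) (Function('x')(M, o) = Add(6, Add(2782, Mul(-1, M))) = Add(2788, Mul(-1, M)))
Y = 89440 (Y = Mul(Mul(-8, 86), -130) = Mul(-688, -130) = 89440)
Mul(-1, Pow(Add(Y, Function('x')(1647, Function('A')(9, -3))), -1)) = Mul(-1, Pow(Add(89440, Add(2788, Mul(-1, 1647))), -1)) = Mul(-1, Pow(Add(89440, Add(2788, -1647)), -1)) = Mul(-1, Pow(Add(89440, 1141), -1)) = Mul(-1, Pow(90581, -1)) = Mul(-1, Rational(1, 90581)) = Rational(-1, 90581)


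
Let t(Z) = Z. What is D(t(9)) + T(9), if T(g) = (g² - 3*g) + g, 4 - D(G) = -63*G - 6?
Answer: 640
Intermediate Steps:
D(G) = 10 + 63*G (D(G) = 4 - (-63*G - 6) = 4 - (-6 - 63*G) = 4 + (6 + 63*G) = 10 + 63*G)
T(g) = g² - 2*g
D(t(9)) + T(9) = (10 + 63*9) + 9*(-2 + 9) = (10 + 567) + 9*7 = 577 + 63 = 640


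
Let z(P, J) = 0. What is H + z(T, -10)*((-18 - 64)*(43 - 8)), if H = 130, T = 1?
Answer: 130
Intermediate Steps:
H + z(T, -10)*((-18 - 64)*(43 - 8)) = 130 + 0*((-18 - 64)*(43 - 8)) = 130 + 0*(-82*35) = 130 + 0*(-2870) = 130 + 0 = 130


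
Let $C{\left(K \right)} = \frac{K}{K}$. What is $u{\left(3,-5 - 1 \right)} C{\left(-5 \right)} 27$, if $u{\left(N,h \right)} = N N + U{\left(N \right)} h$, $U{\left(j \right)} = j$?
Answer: $-243$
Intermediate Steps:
$C{\left(K \right)} = 1$
$u{\left(N,h \right)} = N^{2} + N h$ ($u{\left(N,h \right)} = N N + N h = N^{2} + N h$)
$u{\left(3,-5 - 1 \right)} C{\left(-5 \right)} 27 = 3 \left(3 - 6\right) 1 \cdot 27 = 3 \left(-3\right) 1 \cdot 27 = \left(-9\right) 1 \cdot 27 = \left(-9\right) 27 = -243$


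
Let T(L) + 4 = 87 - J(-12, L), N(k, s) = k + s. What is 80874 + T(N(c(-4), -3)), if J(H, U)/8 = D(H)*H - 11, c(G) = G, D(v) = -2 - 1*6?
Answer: 80277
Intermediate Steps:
D(v) = -8 (D(v) = -2 - 6 = -8)
J(H, U) = -88 - 64*H (J(H, U) = 8*(-8*H - 11) = 8*(-11 - 8*H) = -88 - 64*H)
T(L) = -597 (T(L) = -4 + (87 - (-88 - 64*(-12))) = -4 + (87 - (-88 + 768)) = -4 + (87 - 1*680) = -4 + (87 - 680) = -4 - 593 = -597)
80874 + T(N(c(-4), -3)) = 80874 - 597 = 80277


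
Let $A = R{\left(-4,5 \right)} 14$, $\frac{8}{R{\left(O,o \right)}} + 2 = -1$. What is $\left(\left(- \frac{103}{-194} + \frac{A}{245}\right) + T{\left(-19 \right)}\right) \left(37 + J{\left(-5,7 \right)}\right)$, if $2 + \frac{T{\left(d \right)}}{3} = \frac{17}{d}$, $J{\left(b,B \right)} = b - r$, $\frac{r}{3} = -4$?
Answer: $- \frac{70719902}{193515} \approx -365.45$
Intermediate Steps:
$r = -12$ ($r = 3 \left(-4\right) = -12$)
$R{\left(O,o \right)} = - \frac{8}{3}$ ($R{\left(O,o \right)} = \frac{8}{-2 - 1} = \frac{8}{-3} = 8 \left(- \frac{1}{3}\right) = - \frac{8}{3}$)
$J{\left(b,B \right)} = 12 + b$ ($J{\left(b,B \right)} = b - -12 = b + 12 = 12 + b$)
$T{\left(d \right)} = -6 + \frac{51}{d}$ ($T{\left(d \right)} = -6 + 3 \frac{17}{d} = -6 + \frac{51}{d}$)
$A = - \frac{112}{3}$ ($A = \left(- \frac{8}{3}\right) 14 = - \frac{112}{3} \approx -37.333$)
$\left(\left(- \frac{103}{-194} + \frac{A}{245}\right) + T{\left(-19 \right)}\right) \left(37 + J{\left(-5,7 \right)}\right) = \left(\left(- \frac{103}{-194} - \frac{112}{3 \cdot 245}\right) - \left(6 - \frac{51}{-19}\right)\right) \left(37 + \left(12 - 5\right)\right) = \left(\left(\left(-103\right) \left(- \frac{1}{194}\right) - \frac{16}{105}\right) + \left(-6 + 51 \left(- \frac{1}{19}\right)\right)\right) \left(37 + 7\right) = \left(\left(\frac{103}{194} - \frac{16}{105}\right) - \frac{165}{19}\right) 44 = \left(\frac{7711}{20370} - \frac{165}{19}\right) 44 = \left(- \frac{3214541}{387030}\right) 44 = - \frac{70719902}{193515}$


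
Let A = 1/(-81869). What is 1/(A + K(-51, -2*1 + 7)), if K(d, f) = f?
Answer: 81869/409344 ≈ 0.20000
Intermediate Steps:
A = -1/81869 ≈ -1.2215e-5
1/(A + K(-51, -2*1 + 7)) = 1/(-1/81869 + (-2*1 + 7)) = 1/(-1/81869 + (-2 + 7)) = 1/(-1/81869 + 5) = 1/(409344/81869) = 81869/409344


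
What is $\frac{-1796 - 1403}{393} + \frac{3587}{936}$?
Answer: $- \frac{528191}{122616} \approx -4.3077$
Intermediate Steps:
$\frac{-1796 - 1403}{393} + \frac{3587}{936} = \left(-1796 - 1403\right) \frac{1}{393} + 3587 \cdot \frac{1}{936} = \left(-3199\right) \frac{1}{393} + \frac{3587}{936} = - \frac{3199}{393} + \frac{3587}{936} = - \frac{528191}{122616}$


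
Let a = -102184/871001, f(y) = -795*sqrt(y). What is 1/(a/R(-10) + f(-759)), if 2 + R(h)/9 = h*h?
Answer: -370283429124/1335410079138263331019763 + 2213123986606447215*I*sqrt(759)/1335410079138263331019763 ≈ -2.7728e-13 + 4.5658e-5*I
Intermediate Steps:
R(h) = -18 + 9*h**2 (R(h) = -18 + 9*(h*h) = -18 + 9*h**2)
a = -102184/871001 (a = -102184*1/871001 = -102184/871001 ≈ -0.11732)
1/(a/R(-10) + f(-759)) = 1/(-102184/(871001*(-18 + 9*(-10)**2)) - 795*I*sqrt(759)) = 1/(-102184/(871001*(-18 + 9*100)) - 795*I*sqrt(759)) = 1/(-102184/(871001*(-18 + 900)) - 795*I*sqrt(759)) = 1/(-102184/871001/882 - 795*I*sqrt(759)) = 1/(-102184/871001*1/882 - 795*I*sqrt(759)) = 1/(-51092/384111441 - 795*I*sqrt(759))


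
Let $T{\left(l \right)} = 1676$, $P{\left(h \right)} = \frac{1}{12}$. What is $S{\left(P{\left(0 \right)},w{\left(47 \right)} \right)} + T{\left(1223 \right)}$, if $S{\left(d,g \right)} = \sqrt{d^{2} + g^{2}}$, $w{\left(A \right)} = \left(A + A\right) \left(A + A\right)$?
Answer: $1676 + \frac{5 \sqrt{449711401}}{12} \approx 10512.0$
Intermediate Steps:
$P{\left(h \right)} = \frac{1}{12}$
$w{\left(A \right)} = 4 A^{2}$ ($w{\left(A \right)} = 2 A 2 A = 4 A^{2}$)
$S{\left(P{\left(0 \right)},w{\left(47 \right)} \right)} + T{\left(1223 \right)} = \sqrt{\left(\frac{1}{12}\right)^{2} + \left(4 \cdot 47^{2}\right)^{2}} + 1676 = \sqrt{\frac{1}{144} + \left(4 \cdot 2209\right)^{2}} + 1676 = \sqrt{\frac{1}{144} + 8836^{2}} + 1676 = \sqrt{\frac{1}{144} + 78074896} + 1676 = \sqrt{\frac{11242785025}{144}} + 1676 = \frac{5 \sqrt{449711401}}{12} + 1676 = 1676 + \frac{5 \sqrt{449711401}}{12}$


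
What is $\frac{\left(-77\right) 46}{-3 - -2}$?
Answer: $3542$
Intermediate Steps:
$\frac{\left(-77\right) 46}{-3 - -2} = - \frac{3542}{-3 + \left(6 - 4\right)} = - \frac{3542}{-3 + 2} = - \frac{3542}{-1} = \left(-3542\right) \left(-1\right) = 3542$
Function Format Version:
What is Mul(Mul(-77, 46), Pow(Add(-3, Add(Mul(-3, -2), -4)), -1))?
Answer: 3542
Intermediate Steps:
Mul(Mul(-77, 46), Pow(Add(-3, Add(Mul(-3, -2), -4)), -1)) = Mul(-3542, Pow(Add(-3, Add(6, -4)), -1)) = Mul(-3542, Pow(Add(-3, 2), -1)) = Mul(-3542, Pow(-1, -1)) = Mul(-3542, -1) = 3542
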